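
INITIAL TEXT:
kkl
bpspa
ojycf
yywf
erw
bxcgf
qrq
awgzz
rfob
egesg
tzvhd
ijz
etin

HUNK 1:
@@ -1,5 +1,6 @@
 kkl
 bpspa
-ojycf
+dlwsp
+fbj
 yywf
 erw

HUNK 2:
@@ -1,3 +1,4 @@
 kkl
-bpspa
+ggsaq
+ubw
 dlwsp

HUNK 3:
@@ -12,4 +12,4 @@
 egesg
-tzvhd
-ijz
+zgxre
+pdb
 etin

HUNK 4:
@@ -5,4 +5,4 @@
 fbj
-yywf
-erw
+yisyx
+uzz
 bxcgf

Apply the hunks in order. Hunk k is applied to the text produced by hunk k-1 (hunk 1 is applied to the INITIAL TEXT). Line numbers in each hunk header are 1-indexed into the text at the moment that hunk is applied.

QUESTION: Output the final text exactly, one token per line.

Hunk 1: at line 1 remove [ojycf] add [dlwsp,fbj] -> 14 lines: kkl bpspa dlwsp fbj yywf erw bxcgf qrq awgzz rfob egesg tzvhd ijz etin
Hunk 2: at line 1 remove [bpspa] add [ggsaq,ubw] -> 15 lines: kkl ggsaq ubw dlwsp fbj yywf erw bxcgf qrq awgzz rfob egesg tzvhd ijz etin
Hunk 3: at line 12 remove [tzvhd,ijz] add [zgxre,pdb] -> 15 lines: kkl ggsaq ubw dlwsp fbj yywf erw bxcgf qrq awgzz rfob egesg zgxre pdb etin
Hunk 4: at line 5 remove [yywf,erw] add [yisyx,uzz] -> 15 lines: kkl ggsaq ubw dlwsp fbj yisyx uzz bxcgf qrq awgzz rfob egesg zgxre pdb etin

Answer: kkl
ggsaq
ubw
dlwsp
fbj
yisyx
uzz
bxcgf
qrq
awgzz
rfob
egesg
zgxre
pdb
etin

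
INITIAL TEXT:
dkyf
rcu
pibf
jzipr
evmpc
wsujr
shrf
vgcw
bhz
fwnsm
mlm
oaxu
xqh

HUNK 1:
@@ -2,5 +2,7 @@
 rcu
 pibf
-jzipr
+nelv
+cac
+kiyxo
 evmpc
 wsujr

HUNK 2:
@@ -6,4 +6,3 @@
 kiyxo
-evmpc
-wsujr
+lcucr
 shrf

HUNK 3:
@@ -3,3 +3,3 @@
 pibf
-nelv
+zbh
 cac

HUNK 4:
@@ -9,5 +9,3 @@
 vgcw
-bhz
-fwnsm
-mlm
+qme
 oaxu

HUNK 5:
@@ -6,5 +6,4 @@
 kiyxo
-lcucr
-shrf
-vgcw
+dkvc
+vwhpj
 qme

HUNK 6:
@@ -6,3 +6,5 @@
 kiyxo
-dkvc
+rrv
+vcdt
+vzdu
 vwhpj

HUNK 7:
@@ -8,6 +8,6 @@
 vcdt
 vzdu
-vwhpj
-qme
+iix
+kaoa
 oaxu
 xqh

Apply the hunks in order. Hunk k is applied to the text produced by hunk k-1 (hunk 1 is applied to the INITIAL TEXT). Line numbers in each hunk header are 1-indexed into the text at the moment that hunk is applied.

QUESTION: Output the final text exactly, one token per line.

Answer: dkyf
rcu
pibf
zbh
cac
kiyxo
rrv
vcdt
vzdu
iix
kaoa
oaxu
xqh

Derivation:
Hunk 1: at line 2 remove [jzipr] add [nelv,cac,kiyxo] -> 15 lines: dkyf rcu pibf nelv cac kiyxo evmpc wsujr shrf vgcw bhz fwnsm mlm oaxu xqh
Hunk 2: at line 6 remove [evmpc,wsujr] add [lcucr] -> 14 lines: dkyf rcu pibf nelv cac kiyxo lcucr shrf vgcw bhz fwnsm mlm oaxu xqh
Hunk 3: at line 3 remove [nelv] add [zbh] -> 14 lines: dkyf rcu pibf zbh cac kiyxo lcucr shrf vgcw bhz fwnsm mlm oaxu xqh
Hunk 4: at line 9 remove [bhz,fwnsm,mlm] add [qme] -> 12 lines: dkyf rcu pibf zbh cac kiyxo lcucr shrf vgcw qme oaxu xqh
Hunk 5: at line 6 remove [lcucr,shrf,vgcw] add [dkvc,vwhpj] -> 11 lines: dkyf rcu pibf zbh cac kiyxo dkvc vwhpj qme oaxu xqh
Hunk 6: at line 6 remove [dkvc] add [rrv,vcdt,vzdu] -> 13 lines: dkyf rcu pibf zbh cac kiyxo rrv vcdt vzdu vwhpj qme oaxu xqh
Hunk 7: at line 8 remove [vwhpj,qme] add [iix,kaoa] -> 13 lines: dkyf rcu pibf zbh cac kiyxo rrv vcdt vzdu iix kaoa oaxu xqh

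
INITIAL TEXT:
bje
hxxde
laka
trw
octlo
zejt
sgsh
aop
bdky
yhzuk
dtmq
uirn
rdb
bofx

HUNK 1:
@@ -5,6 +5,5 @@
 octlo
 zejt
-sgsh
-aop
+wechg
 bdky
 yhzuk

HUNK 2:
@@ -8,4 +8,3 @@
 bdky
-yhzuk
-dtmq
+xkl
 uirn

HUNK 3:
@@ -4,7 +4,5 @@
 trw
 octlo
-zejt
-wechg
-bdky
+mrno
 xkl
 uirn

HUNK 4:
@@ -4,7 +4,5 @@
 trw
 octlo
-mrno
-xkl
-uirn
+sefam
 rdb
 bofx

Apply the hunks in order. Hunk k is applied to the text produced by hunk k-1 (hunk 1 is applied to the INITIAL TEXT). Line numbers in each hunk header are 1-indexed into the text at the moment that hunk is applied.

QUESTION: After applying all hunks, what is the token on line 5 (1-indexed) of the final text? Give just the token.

Hunk 1: at line 5 remove [sgsh,aop] add [wechg] -> 13 lines: bje hxxde laka trw octlo zejt wechg bdky yhzuk dtmq uirn rdb bofx
Hunk 2: at line 8 remove [yhzuk,dtmq] add [xkl] -> 12 lines: bje hxxde laka trw octlo zejt wechg bdky xkl uirn rdb bofx
Hunk 3: at line 4 remove [zejt,wechg,bdky] add [mrno] -> 10 lines: bje hxxde laka trw octlo mrno xkl uirn rdb bofx
Hunk 4: at line 4 remove [mrno,xkl,uirn] add [sefam] -> 8 lines: bje hxxde laka trw octlo sefam rdb bofx
Final line 5: octlo

Answer: octlo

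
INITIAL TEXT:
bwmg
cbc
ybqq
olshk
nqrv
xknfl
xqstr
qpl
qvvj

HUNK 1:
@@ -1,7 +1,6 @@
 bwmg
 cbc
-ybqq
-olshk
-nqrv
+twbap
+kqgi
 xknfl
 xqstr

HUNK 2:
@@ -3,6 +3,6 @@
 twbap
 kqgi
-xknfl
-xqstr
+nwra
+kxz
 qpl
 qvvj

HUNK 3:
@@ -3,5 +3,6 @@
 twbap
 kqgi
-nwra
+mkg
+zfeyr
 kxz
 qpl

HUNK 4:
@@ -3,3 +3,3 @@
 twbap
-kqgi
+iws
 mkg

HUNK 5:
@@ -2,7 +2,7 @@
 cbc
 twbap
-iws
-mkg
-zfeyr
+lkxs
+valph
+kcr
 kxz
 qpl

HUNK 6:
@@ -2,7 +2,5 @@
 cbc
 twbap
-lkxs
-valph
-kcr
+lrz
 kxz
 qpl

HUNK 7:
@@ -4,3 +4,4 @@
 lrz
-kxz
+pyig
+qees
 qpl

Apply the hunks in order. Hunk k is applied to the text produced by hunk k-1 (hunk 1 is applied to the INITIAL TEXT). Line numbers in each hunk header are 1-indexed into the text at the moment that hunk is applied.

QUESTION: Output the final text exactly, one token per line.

Hunk 1: at line 1 remove [ybqq,olshk,nqrv] add [twbap,kqgi] -> 8 lines: bwmg cbc twbap kqgi xknfl xqstr qpl qvvj
Hunk 2: at line 3 remove [xknfl,xqstr] add [nwra,kxz] -> 8 lines: bwmg cbc twbap kqgi nwra kxz qpl qvvj
Hunk 3: at line 3 remove [nwra] add [mkg,zfeyr] -> 9 lines: bwmg cbc twbap kqgi mkg zfeyr kxz qpl qvvj
Hunk 4: at line 3 remove [kqgi] add [iws] -> 9 lines: bwmg cbc twbap iws mkg zfeyr kxz qpl qvvj
Hunk 5: at line 2 remove [iws,mkg,zfeyr] add [lkxs,valph,kcr] -> 9 lines: bwmg cbc twbap lkxs valph kcr kxz qpl qvvj
Hunk 6: at line 2 remove [lkxs,valph,kcr] add [lrz] -> 7 lines: bwmg cbc twbap lrz kxz qpl qvvj
Hunk 7: at line 4 remove [kxz] add [pyig,qees] -> 8 lines: bwmg cbc twbap lrz pyig qees qpl qvvj

Answer: bwmg
cbc
twbap
lrz
pyig
qees
qpl
qvvj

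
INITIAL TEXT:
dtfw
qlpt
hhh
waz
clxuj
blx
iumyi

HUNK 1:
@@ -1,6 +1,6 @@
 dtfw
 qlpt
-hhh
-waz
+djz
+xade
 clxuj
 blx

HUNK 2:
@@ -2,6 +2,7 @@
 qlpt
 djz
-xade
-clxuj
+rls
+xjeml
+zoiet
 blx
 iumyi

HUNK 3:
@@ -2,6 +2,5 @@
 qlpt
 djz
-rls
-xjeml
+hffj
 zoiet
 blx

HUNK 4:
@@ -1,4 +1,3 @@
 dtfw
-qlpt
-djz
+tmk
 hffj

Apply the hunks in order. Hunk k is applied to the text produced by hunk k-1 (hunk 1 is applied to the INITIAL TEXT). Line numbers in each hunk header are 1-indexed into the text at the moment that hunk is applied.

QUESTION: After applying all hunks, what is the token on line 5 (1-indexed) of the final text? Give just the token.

Answer: blx

Derivation:
Hunk 1: at line 1 remove [hhh,waz] add [djz,xade] -> 7 lines: dtfw qlpt djz xade clxuj blx iumyi
Hunk 2: at line 2 remove [xade,clxuj] add [rls,xjeml,zoiet] -> 8 lines: dtfw qlpt djz rls xjeml zoiet blx iumyi
Hunk 3: at line 2 remove [rls,xjeml] add [hffj] -> 7 lines: dtfw qlpt djz hffj zoiet blx iumyi
Hunk 4: at line 1 remove [qlpt,djz] add [tmk] -> 6 lines: dtfw tmk hffj zoiet blx iumyi
Final line 5: blx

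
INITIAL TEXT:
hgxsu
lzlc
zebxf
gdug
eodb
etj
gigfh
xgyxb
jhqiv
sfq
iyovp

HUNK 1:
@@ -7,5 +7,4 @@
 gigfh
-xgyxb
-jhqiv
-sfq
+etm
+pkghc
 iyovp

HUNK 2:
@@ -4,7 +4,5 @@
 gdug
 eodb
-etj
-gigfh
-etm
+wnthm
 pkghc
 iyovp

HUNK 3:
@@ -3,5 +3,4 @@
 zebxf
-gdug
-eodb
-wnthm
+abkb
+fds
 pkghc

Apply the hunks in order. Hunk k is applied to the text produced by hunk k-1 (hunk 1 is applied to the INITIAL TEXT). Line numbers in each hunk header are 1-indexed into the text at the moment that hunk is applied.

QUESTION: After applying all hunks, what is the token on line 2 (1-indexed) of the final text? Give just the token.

Answer: lzlc

Derivation:
Hunk 1: at line 7 remove [xgyxb,jhqiv,sfq] add [etm,pkghc] -> 10 lines: hgxsu lzlc zebxf gdug eodb etj gigfh etm pkghc iyovp
Hunk 2: at line 4 remove [etj,gigfh,etm] add [wnthm] -> 8 lines: hgxsu lzlc zebxf gdug eodb wnthm pkghc iyovp
Hunk 3: at line 3 remove [gdug,eodb,wnthm] add [abkb,fds] -> 7 lines: hgxsu lzlc zebxf abkb fds pkghc iyovp
Final line 2: lzlc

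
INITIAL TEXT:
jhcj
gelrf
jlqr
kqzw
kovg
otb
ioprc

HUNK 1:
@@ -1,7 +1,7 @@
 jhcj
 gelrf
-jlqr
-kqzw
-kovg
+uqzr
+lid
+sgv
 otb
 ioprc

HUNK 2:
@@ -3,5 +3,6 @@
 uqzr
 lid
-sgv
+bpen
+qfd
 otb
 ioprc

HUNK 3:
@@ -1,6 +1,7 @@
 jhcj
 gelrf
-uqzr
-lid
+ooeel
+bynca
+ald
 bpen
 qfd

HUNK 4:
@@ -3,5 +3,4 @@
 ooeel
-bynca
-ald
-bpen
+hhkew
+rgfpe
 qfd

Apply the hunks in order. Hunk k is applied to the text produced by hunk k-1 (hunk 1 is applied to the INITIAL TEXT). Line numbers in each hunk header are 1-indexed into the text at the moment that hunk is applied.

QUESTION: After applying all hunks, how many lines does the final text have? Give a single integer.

Hunk 1: at line 1 remove [jlqr,kqzw,kovg] add [uqzr,lid,sgv] -> 7 lines: jhcj gelrf uqzr lid sgv otb ioprc
Hunk 2: at line 3 remove [sgv] add [bpen,qfd] -> 8 lines: jhcj gelrf uqzr lid bpen qfd otb ioprc
Hunk 3: at line 1 remove [uqzr,lid] add [ooeel,bynca,ald] -> 9 lines: jhcj gelrf ooeel bynca ald bpen qfd otb ioprc
Hunk 4: at line 3 remove [bynca,ald,bpen] add [hhkew,rgfpe] -> 8 lines: jhcj gelrf ooeel hhkew rgfpe qfd otb ioprc
Final line count: 8

Answer: 8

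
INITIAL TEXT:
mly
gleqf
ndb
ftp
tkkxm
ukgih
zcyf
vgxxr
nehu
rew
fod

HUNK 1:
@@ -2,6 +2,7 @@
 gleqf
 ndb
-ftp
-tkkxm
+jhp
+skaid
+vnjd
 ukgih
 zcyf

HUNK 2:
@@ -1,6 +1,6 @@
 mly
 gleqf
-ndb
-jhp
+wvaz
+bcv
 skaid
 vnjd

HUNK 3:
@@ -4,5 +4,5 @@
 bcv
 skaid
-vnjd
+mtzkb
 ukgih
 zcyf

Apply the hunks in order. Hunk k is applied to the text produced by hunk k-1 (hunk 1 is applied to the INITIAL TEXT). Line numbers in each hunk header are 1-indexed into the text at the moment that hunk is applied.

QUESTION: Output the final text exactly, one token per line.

Hunk 1: at line 2 remove [ftp,tkkxm] add [jhp,skaid,vnjd] -> 12 lines: mly gleqf ndb jhp skaid vnjd ukgih zcyf vgxxr nehu rew fod
Hunk 2: at line 1 remove [ndb,jhp] add [wvaz,bcv] -> 12 lines: mly gleqf wvaz bcv skaid vnjd ukgih zcyf vgxxr nehu rew fod
Hunk 3: at line 4 remove [vnjd] add [mtzkb] -> 12 lines: mly gleqf wvaz bcv skaid mtzkb ukgih zcyf vgxxr nehu rew fod

Answer: mly
gleqf
wvaz
bcv
skaid
mtzkb
ukgih
zcyf
vgxxr
nehu
rew
fod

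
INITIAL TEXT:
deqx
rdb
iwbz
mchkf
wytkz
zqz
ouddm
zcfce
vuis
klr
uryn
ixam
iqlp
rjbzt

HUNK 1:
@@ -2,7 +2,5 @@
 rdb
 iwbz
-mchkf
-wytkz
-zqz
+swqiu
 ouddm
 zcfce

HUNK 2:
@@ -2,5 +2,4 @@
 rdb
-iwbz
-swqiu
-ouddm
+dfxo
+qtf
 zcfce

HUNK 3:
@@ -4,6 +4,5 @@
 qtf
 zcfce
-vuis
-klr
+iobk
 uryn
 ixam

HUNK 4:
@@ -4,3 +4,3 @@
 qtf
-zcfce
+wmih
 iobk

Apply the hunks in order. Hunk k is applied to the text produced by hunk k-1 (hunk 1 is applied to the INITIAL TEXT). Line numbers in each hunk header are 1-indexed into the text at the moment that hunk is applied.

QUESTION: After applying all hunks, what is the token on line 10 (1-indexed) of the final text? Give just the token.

Hunk 1: at line 2 remove [mchkf,wytkz,zqz] add [swqiu] -> 12 lines: deqx rdb iwbz swqiu ouddm zcfce vuis klr uryn ixam iqlp rjbzt
Hunk 2: at line 2 remove [iwbz,swqiu,ouddm] add [dfxo,qtf] -> 11 lines: deqx rdb dfxo qtf zcfce vuis klr uryn ixam iqlp rjbzt
Hunk 3: at line 4 remove [vuis,klr] add [iobk] -> 10 lines: deqx rdb dfxo qtf zcfce iobk uryn ixam iqlp rjbzt
Hunk 4: at line 4 remove [zcfce] add [wmih] -> 10 lines: deqx rdb dfxo qtf wmih iobk uryn ixam iqlp rjbzt
Final line 10: rjbzt

Answer: rjbzt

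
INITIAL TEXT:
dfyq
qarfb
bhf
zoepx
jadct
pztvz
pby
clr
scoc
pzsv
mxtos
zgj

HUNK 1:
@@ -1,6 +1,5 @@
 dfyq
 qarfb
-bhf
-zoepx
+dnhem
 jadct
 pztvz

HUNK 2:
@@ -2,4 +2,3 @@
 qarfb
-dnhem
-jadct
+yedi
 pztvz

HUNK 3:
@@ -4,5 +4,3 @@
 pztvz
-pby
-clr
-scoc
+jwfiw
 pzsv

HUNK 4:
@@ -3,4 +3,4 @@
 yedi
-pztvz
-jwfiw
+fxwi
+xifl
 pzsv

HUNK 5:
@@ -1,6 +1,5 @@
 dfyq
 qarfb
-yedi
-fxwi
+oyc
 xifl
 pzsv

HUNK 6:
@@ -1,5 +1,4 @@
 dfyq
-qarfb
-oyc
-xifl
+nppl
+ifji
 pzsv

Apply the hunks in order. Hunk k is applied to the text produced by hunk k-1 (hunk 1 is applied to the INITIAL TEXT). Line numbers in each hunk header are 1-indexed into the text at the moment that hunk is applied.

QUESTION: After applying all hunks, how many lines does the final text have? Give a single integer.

Hunk 1: at line 1 remove [bhf,zoepx] add [dnhem] -> 11 lines: dfyq qarfb dnhem jadct pztvz pby clr scoc pzsv mxtos zgj
Hunk 2: at line 2 remove [dnhem,jadct] add [yedi] -> 10 lines: dfyq qarfb yedi pztvz pby clr scoc pzsv mxtos zgj
Hunk 3: at line 4 remove [pby,clr,scoc] add [jwfiw] -> 8 lines: dfyq qarfb yedi pztvz jwfiw pzsv mxtos zgj
Hunk 4: at line 3 remove [pztvz,jwfiw] add [fxwi,xifl] -> 8 lines: dfyq qarfb yedi fxwi xifl pzsv mxtos zgj
Hunk 5: at line 1 remove [yedi,fxwi] add [oyc] -> 7 lines: dfyq qarfb oyc xifl pzsv mxtos zgj
Hunk 6: at line 1 remove [qarfb,oyc,xifl] add [nppl,ifji] -> 6 lines: dfyq nppl ifji pzsv mxtos zgj
Final line count: 6

Answer: 6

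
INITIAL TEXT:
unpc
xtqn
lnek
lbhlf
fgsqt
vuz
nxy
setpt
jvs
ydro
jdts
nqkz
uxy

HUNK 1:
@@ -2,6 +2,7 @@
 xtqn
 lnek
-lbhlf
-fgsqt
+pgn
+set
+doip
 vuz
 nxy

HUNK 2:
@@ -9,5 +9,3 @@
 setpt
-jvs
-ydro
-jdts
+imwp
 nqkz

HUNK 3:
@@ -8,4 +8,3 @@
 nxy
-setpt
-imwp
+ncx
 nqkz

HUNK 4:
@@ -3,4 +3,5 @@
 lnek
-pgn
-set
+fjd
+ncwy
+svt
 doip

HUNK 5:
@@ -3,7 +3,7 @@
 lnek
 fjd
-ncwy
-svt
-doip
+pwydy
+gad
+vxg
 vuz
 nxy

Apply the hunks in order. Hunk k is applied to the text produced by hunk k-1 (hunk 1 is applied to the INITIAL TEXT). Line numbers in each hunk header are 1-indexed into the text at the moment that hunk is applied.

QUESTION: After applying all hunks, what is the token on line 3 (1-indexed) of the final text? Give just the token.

Hunk 1: at line 2 remove [lbhlf,fgsqt] add [pgn,set,doip] -> 14 lines: unpc xtqn lnek pgn set doip vuz nxy setpt jvs ydro jdts nqkz uxy
Hunk 2: at line 9 remove [jvs,ydro,jdts] add [imwp] -> 12 lines: unpc xtqn lnek pgn set doip vuz nxy setpt imwp nqkz uxy
Hunk 3: at line 8 remove [setpt,imwp] add [ncx] -> 11 lines: unpc xtqn lnek pgn set doip vuz nxy ncx nqkz uxy
Hunk 4: at line 3 remove [pgn,set] add [fjd,ncwy,svt] -> 12 lines: unpc xtqn lnek fjd ncwy svt doip vuz nxy ncx nqkz uxy
Hunk 5: at line 3 remove [ncwy,svt,doip] add [pwydy,gad,vxg] -> 12 lines: unpc xtqn lnek fjd pwydy gad vxg vuz nxy ncx nqkz uxy
Final line 3: lnek

Answer: lnek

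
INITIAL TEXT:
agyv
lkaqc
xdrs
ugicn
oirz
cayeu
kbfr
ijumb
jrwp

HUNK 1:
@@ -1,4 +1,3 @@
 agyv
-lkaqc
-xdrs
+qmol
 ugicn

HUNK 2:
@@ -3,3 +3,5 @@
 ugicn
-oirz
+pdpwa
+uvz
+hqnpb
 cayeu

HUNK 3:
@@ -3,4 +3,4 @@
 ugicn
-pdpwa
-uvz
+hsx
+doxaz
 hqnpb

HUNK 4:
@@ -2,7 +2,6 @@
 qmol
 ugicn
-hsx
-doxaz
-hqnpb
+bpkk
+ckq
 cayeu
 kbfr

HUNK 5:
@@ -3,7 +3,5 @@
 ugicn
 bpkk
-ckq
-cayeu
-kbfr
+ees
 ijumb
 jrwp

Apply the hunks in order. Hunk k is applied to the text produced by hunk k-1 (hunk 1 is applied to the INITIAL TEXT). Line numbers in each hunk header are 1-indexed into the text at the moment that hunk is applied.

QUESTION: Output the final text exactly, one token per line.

Hunk 1: at line 1 remove [lkaqc,xdrs] add [qmol] -> 8 lines: agyv qmol ugicn oirz cayeu kbfr ijumb jrwp
Hunk 2: at line 3 remove [oirz] add [pdpwa,uvz,hqnpb] -> 10 lines: agyv qmol ugicn pdpwa uvz hqnpb cayeu kbfr ijumb jrwp
Hunk 3: at line 3 remove [pdpwa,uvz] add [hsx,doxaz] -> 10 lines: agyv qmol ugicn hsx doxaz hqnpb cayeu kbfr ijumb jrwp
Hunk 4: at line 2 remove [hsx,doxaz,hqnpb] add [bpkk,ckq] -> 9 lines: agyv qmol ugicn bpkk ckq cayeu kbfr ijumb jrwp
Hunk 5: at line 3 remove [ckq,cayeu,kbfr] add [ees] -> 7 lines: agyv qmol ugicn bpkk ees ijumb jrwp

Answer: agyv
qmol
ugicn
bpkk
ees
ijumb
jrwp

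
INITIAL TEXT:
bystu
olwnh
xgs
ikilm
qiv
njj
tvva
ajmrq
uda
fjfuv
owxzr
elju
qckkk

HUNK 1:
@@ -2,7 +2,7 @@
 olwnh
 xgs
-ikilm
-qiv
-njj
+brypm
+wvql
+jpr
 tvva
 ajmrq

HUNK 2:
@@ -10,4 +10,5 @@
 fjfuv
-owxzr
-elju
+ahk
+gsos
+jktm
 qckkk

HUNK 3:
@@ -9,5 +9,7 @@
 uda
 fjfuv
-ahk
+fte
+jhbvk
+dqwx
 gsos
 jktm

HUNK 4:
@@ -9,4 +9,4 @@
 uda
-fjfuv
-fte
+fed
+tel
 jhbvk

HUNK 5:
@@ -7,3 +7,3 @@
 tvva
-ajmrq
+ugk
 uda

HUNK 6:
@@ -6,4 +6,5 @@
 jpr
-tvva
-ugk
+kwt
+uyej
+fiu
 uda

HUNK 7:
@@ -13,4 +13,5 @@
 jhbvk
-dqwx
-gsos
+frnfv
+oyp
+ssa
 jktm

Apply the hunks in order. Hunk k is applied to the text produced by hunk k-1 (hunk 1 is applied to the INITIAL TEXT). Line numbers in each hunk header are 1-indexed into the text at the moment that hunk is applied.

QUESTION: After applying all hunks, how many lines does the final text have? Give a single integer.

Answer: 18

Derivation:
Hunk 1: at line 2 remove [ikilm,qiv,njj] add [brypm,wvql,jpr] -> 13 lines: bystu olwnh xgs brypm wvql jpr tvva ajmrq uda fjfuv owxzr elju qckkk
Hunk 2: at line 10 remove [owxzr,elju] add [ahk,gsos,jktm] -> 14 lines: bystu olwnh xgs brypm wvql jpr tvva ajmrq uda fjfuv ahk gsos jktm qckkk
Hunk 3: at line 9 remove [ahk] add [fte,jhbvk,dqwx] -> 16 lines: bystu olwnh xgs brypm wvql jpr tvva ajmrq uda fjfuv fte jhbvk dqwx gsos jktm qckkk
Hunk 4: at line 9 remove [fjfuv,fte] add [fed,tel] -> 16 lines: bystu olwnh xgs brypm wvql jpr tvva ajmrq uda fed tel jhbvk dqwx gsos jktm qckkk
Hunk 5: at line 7 remove [ajmrq] add [ugk] -> 16 lines: bystu olwnh xgs brypm wvql jpr tvva ugk uda fed tel jhbvk dqwx gsos jktm qckkk
Hunk 6: at line 6 remove [tvva,ugk] add [kwt,uyej,fiu] -> 17 lines: bystu olwnh xgs brypm wvql jpr kwt uyej fiu uda fed tel jhbvk dqwx gsos jktm qckkk
Hunk 7: at line 13 remove [dqwx,gsos] add [frnfv,oyp,ssa] -> 18 lines: bystu olwnh xgs brypm wvql jpr kwt uyej fiu uda fed tel jhbvk frnfv oyp ssa jktm qckkk
Final line count: 18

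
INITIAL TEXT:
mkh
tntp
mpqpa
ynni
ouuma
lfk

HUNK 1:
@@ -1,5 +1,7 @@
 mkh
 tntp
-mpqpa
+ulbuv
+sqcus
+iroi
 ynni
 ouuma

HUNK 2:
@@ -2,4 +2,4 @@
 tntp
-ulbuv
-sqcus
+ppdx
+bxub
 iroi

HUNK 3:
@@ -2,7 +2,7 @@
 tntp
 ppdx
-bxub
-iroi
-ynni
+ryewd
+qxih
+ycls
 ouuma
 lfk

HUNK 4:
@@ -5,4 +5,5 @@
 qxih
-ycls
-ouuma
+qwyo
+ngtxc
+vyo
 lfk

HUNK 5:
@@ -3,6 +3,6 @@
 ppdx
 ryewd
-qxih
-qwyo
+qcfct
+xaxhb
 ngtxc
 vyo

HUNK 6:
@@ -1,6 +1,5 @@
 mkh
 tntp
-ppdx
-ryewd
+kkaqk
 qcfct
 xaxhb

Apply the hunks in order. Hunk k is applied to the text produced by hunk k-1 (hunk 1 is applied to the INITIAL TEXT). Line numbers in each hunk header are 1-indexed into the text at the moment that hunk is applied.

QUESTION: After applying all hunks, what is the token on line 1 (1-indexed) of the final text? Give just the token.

Hunk 1: at line 1 remove [mpqpa] add [ulbuv,sqcus,iroi] -> 8 lines: mkh tntp ulbuv sqcus iroi ynni ouuma lfk
Hunk 2: at line 2 remove [ulbuv,sqcus] add [ppdx,bxub] -> 8 lines: mkh tntp ppdx bxub iroi ynni ouuma lfk
Hunk 3: at line 2 remove [bxub,iroi,ynni] add [ryewd,qxih,ycls] -> 8 lines: mkh tntp ppdx ryewd qxih ycls ouuma lfk
Hunk 4: at line 5 remove [ycls,ouuma] add [qwyo,ngtxc,vyo] -> 9 lines: mkh tntp ppdx ryewd qxih qwyo ngtxc vyo lfk
Hunk 5: at line 3 remove [qxih,qwyo] add [qcfct,xaxhb] -> 9 lines: mkh tntp ppdx ryewd qcfct xaxhb ngtxc vyo lfk
Hunk 6: at line 1 remove [ppdx,ryewd] add [kkaqk] -> 8 lines: mkh tntp kkaqk qcfct xaxhb ngtxc vyo lfk
Final line 1: mkh

Answer: mkh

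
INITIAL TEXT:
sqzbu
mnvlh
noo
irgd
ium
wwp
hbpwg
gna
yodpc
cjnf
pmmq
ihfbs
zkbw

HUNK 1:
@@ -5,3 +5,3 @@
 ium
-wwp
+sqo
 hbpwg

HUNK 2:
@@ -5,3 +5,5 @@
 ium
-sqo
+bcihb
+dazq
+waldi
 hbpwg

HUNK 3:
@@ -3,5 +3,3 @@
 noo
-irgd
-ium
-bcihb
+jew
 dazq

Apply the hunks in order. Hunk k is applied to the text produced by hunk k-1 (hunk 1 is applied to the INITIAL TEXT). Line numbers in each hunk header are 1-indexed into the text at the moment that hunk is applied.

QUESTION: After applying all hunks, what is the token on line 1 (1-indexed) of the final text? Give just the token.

Answer: sqzbu

Derivation:
Hunk 1: at line 5 remove [wwp] add [sqo] -> 13 lines: sqzbu mnvlh noo irgd ium sqo hbpwg gna yodpc cjnf pmmq ihfbs zkbw
Hunk 2: at line 5 remove [sqo] add [bcihb,dazq,waldi] -> 15 lines: sqzbu mnvlh noo irgd ium bcihb dazq waldi hbpwg gna yodpc cjnf pmmq ihfbs zkbw
Hunk 3: at line 3 remove [irgd,ium,bcihb] add [jew] -> 13 lines: sqzbu mnvlh noo jew dazq waldi hbpwg gna yodpc cjnf pmmq ihfbs zkbw
Final line 1: sqzbu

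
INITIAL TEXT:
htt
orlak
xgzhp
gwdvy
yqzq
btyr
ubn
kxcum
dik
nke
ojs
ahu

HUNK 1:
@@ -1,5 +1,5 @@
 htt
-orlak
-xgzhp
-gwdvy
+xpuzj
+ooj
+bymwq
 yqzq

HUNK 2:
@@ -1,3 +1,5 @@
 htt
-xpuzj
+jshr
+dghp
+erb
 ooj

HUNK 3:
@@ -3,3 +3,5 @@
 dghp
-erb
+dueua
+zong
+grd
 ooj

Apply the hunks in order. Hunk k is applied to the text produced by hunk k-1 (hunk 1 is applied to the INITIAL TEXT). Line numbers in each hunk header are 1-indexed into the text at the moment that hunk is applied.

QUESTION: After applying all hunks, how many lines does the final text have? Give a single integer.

Answer: 16

Derivation:
Hunk 1: at line 1 remove [orlak,xgzhp,gwdvy] add [xpuzj,ooj,bymwq] -> 12 lines: htt xpuzj ooj bymwq yqzq btyr ubn kxcum dik nke ojs ahu
Hunk 2: at line 1 remove [xpuzj] add [jshr,dghp,erb] -> 14 lines: htt jshr dghp erb ooj bymwq yqzq btyr ubn kxcum dik nke ojs ahu
Hunk 3: at line 3 remove [erb] add [dueua,zong,grd] -> 16 lines: htt jshr dghp dueua zong grd ooj bymwq yqzq btyr ubn kxcum dik nke ojs ahu
Final line count: 16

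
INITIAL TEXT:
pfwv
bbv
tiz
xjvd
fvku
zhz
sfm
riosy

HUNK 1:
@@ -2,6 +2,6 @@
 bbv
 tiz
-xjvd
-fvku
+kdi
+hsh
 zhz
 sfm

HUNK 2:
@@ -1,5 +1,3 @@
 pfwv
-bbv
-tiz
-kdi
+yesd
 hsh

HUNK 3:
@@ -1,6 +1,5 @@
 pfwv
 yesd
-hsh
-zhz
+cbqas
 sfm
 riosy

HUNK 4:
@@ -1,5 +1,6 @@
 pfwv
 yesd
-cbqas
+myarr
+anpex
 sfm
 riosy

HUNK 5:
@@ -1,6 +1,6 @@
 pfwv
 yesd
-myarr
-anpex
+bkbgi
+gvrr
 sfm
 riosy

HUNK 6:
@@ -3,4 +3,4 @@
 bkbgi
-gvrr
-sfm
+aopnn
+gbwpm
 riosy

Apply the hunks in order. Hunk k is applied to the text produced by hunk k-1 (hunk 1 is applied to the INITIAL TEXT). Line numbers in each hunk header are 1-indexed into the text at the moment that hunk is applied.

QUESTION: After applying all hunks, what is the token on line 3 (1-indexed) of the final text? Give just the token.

Hunk 1: at line 2 remove [xjvd,fvku] add [kdi,hsh] -> 8 lines: pfwv bbv tiz kdi hsh zhz sfm riosy
Hunk 2: at line 1 remove [bbv,tiz,kdi] add [yesd] -> 6 lines: pfwv yesd hsh zhz sfm riosy
Hunk 3: at line 1 remove [hsh,zhz] add [cbqas] -> 5 lines: pfwv yesd cbqas sfm riosy
Hunk 4: at line 1 remove [cbqas] add [myarr,anpex] -> 6 lines: pfwv yesd myarr anpex sfm riosy
Hunk 5: at line 1 remove [myarr,anpex] add [bkbgi,gvrr] -> 6 lines: pfwv yesd bkbgi gvrr sfm riosy
Hunk 6: at line 3 remove [gvrr,sfm] add [aopnn,gbwpm] -> 6 lines: pfwv yesd bkbgi aopnn gbwpm riosy
Final line 3: bkbgi

Answer: bkbgi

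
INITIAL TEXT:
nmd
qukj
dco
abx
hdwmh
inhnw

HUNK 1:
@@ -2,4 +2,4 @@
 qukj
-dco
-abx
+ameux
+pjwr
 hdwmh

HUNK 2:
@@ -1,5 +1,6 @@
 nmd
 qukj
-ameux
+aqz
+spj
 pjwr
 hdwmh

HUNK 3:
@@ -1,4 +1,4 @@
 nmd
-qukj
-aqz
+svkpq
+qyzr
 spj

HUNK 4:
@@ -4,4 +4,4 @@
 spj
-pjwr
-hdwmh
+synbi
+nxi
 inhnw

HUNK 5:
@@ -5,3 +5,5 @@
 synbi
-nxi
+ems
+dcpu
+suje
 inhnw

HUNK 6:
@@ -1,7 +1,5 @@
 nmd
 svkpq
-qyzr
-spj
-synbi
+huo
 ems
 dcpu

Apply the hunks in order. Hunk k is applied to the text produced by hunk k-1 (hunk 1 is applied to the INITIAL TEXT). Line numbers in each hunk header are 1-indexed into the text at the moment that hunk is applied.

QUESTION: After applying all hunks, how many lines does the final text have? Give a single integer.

Answer: 7

Derivation:
Hunk 1: at line 2 remove [dco,abx] add [ameux,pjwr] -> 6 lines: nmd qukj ameux pjwr hdwmh inhnw
Hunk 2: at line 1 remove [ameux] add [aqz,spj] -> 7 lines: nmd qukj aqz spj pjwr hdwmh inhnw
Hunk 3: at line 1 remove [qukj,aqz] add [svkpq,qyzr] -> 7 lines: nmd svkpq qyzr spj pjwr hdwmh inhnw
Hunk 4: at line 4 remove [pjwr,hdwmh] add [synbi,nxi] -> 7 lines: nmd svkpq qyzr spj synbi nxi inhnw
Hunk 5: at line 5 remove [nxi] add [ems,dcpu,suje] -> 9 lines: nmd svkpq qyzr spj synbi ems dcpu suje inhnw
Hunk 6: at line 1 remove [qyzr,spj,synbi] add [huo] -> 7 lines: nmd svkpq huo ems dcpu suje inhnw
Final line count: 7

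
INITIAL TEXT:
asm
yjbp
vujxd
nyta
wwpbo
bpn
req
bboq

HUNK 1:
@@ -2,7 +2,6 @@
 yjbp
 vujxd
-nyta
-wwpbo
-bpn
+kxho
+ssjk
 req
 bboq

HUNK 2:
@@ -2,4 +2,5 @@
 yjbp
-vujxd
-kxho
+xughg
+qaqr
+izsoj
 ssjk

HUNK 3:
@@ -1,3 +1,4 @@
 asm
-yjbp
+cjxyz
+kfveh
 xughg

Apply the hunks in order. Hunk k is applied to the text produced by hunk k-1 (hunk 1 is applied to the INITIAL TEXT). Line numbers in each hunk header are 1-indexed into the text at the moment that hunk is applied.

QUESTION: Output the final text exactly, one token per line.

Hunk 1: at line 2 remove [nyta,wwpbo,bpn] add [kxho,ssjk] -> 7 lines: asm yjbp vujxd kxho ssjk req bboq
Hunk 2: at line 2 remove [vujxd,kxho] add [xughg,qaqr,izsoj] -> 8 lines: asm yjbp xughg qaqr izsoj ssjk req bboq
Hunk 3: at line 1 remove [yjbp] add [cjxyz,kfveh] -> 9 lines: asm cjxyz kfveh xughg qaqr izsoj ssjk req bboq

Answer: asm
cjxyz
kfveh
xughg
qaqr
izsoj
ssjk
req
bboq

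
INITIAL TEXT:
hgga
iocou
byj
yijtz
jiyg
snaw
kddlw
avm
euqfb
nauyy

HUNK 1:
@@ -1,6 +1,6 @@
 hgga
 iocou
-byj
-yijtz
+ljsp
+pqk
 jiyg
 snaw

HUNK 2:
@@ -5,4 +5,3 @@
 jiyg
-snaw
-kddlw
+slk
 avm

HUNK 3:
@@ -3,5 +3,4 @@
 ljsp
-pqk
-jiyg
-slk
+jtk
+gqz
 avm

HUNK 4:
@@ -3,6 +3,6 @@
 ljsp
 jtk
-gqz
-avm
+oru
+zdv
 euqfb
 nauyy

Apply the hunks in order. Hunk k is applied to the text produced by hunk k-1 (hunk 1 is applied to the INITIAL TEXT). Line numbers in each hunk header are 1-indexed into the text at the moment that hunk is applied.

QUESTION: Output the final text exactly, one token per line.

Hunk 1: at line 1 remove [byj,yijtz] add [ljsp,pqk] -> 10 lines: hgga iocou ljsp pqk jiyg snaw kddlw avm euqfb nauyy
Hunk 2: at line 5 remove [snaw,kddlw] add [slk] -> 9 lines: hgga iocou ljsp pqk jiyg slk avm euqfb nauyy
Hunk 3: at line 3 remove [pqk,jiyg,slk] add [jtk,gqz] -> 8 lines: hgga iocou ljsp jtk gqz avm euqfb nauyy
Hunk 4: at line 3 remove [gqz,avm] add [oru,zdv] -> 8 lines: hgga iocou ljsp jtk oru zdv euqfb nauyy

Answer: hgga
iocou
ljsp
jtk
oru
zdv
euqfb
nauyy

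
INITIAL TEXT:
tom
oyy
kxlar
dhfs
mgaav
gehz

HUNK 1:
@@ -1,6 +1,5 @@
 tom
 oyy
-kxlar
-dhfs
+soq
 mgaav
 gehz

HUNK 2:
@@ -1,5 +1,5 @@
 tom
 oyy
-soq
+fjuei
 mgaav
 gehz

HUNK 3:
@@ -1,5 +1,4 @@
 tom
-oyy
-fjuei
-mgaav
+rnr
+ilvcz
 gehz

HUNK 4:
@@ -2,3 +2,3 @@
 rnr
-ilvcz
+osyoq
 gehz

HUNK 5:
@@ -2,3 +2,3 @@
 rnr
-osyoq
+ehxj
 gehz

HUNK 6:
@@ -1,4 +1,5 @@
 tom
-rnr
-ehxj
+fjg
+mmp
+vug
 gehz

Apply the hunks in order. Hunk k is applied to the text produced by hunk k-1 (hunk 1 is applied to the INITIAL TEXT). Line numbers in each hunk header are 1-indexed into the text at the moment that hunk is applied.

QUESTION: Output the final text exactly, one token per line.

Hunk 1: at line 1 remove [kxlar,dhfs] add [soq] -> 5 lines: tom oyy soq mgaav gehz
Hunk 2: at line 1 remove [soq] add [fjuei] -> 5 lines: tom oyy fjuei mgaav gehz
Hunk 3: at line 1 remove [oyy,fjuei,mgaav] add [rnr,ilvcz] -> 4 lines: tom rnr ilvcz gehz
Hunk 4: at line 2 remove [ilvcz] add [osyoq] -> 4 lines: tom rnr osyoq gehz
Hunk 5: at line 2 remove [osyoq] add [ehxj] -> 4 lines: tom rnr ehxj gehz
Hunk 6: at line 1 remove [rnr,ehxj] add [fjg,mmp,vug] -> 5 lines: tom fjg mmp vug gehz

Answer: tom
fjg
mmp
vug
gehz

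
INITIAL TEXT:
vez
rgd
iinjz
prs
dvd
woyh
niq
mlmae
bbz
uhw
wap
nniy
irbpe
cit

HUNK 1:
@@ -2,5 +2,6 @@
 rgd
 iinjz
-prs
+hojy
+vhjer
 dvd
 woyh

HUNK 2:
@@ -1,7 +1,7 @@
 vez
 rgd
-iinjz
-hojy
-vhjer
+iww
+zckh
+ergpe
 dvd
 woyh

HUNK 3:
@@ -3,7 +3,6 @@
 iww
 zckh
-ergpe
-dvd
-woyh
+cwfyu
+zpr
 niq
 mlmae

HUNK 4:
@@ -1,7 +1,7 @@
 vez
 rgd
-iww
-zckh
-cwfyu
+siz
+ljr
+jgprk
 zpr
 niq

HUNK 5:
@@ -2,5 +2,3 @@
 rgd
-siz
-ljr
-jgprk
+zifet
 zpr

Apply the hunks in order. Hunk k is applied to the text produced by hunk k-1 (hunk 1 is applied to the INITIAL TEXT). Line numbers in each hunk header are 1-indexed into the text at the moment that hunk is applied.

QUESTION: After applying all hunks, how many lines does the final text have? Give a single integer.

Answer: 12

Derivation:
Hunk 1: at line 2 remove [prs] add [hojy,vhjer] -> 15 lines: vez rgd iinjz hojy vhjer dvd woyh niq mlmae bbz uhw wap nniy irbpe cit
Hunk 2: at line 1 remove [iinjz,hojy,vhjer] add [iww,zckh,ergpe] -> 15 lines: vez rgd iww zckh ergpe dvd woyh niq mlmae bbz uhw wap nniy irbpe cit
Hunk 3: at line 3 remove [ergpe,dvd,woyh] add [cwfyu,zpr] -> 14 lines: vez rgd iww zckh cwfyu zpr niq mlmae bbz uhw wap nniy irbpe cit
Hunk 4: at line 1 remove [iww,zckh,cwfyu] add [siz,ljr,jgprk] -> 14 lines: vez rgd siz ljr jgprk zpr niq mlmae bbz uhw wap nniy irbpe cit
Hunk 5: at line 2 remove [siz,ljr,jgprk] add [zifet] -> 12 lines: vez rgd zifet zpr niq mlmae bbz uhw wap nniy irbpe cit
Final line count: 12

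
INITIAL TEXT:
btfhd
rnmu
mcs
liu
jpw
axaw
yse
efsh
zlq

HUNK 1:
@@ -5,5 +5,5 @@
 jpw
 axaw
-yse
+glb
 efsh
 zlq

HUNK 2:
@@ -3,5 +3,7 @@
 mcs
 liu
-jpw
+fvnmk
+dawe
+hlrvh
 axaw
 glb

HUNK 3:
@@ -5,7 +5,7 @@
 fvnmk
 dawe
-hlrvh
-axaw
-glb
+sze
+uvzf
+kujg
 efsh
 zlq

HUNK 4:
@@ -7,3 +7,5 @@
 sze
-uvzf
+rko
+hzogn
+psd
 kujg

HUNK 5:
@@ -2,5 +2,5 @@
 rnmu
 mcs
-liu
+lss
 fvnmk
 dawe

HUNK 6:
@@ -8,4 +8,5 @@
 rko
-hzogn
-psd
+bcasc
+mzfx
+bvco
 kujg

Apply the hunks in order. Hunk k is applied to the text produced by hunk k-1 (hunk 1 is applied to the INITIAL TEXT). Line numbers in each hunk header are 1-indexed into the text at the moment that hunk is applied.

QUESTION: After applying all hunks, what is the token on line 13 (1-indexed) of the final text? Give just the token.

Hunk 1: at line 5 remove [yse] add [glb] -> 9 lines: btfhd rnmu mcs liu jpw axaw glb efsh zlq
Hunk 2: at line 3 remove [jpw] add [fvnmk,dawe,hlrvh] -> 11 lines: btfhd rnmu mcs liu fvnmk dawe hlrvh axaw glb efsh zlq
Hunk 3: at line 5 remove [hlrvh,axaw,glb] add [sze,uvzf,kujg] -> 11 lines: btfhd rnmu mcs liu fvnmk dawe sze uvzf kujg efsh zlq
Hunk 4: at line 7 remove [uvzf] add [rko,hzogn,psd] -> 13 lines: btfhd rnmu mcs liu fvnmk dawe sze rko hzogn psd kujg efsh zlq
Hunk 5: at line 2 remove [liu] add [lss] -> 13 lines: btfhd rnmu mcs lss fvnmk dawe sze rko hzogn psd kujg efsh zlq
Hunk 6: at line 8 remove [hzogn,psd] add [bcasc,mzfx,bvco] -> 14 lines: btfhd rnmu mcs lss fvnmk dawe sze rko bcasc mzfx bvco kujg efsh zlq
Final line 13: efsh

Answer: efsh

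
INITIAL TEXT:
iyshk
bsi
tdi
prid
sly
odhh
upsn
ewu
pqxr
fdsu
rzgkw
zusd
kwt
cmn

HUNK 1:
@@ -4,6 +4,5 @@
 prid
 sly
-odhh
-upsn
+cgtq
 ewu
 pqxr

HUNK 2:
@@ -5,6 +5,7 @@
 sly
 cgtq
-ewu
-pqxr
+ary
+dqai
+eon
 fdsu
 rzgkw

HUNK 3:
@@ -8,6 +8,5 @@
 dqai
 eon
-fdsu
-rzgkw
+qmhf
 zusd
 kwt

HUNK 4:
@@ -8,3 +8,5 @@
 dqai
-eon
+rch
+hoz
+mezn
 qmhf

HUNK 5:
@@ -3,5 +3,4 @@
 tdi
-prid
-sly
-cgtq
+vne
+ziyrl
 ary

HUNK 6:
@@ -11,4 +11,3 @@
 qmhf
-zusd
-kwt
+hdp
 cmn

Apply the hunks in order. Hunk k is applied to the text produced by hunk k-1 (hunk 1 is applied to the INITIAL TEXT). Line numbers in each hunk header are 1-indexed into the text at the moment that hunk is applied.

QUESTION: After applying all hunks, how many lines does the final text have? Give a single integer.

Hunk 1: at line 4 remove [odhh,upsn] add [cgtq] -> 13 lines: iyshk bsi tdi prid sly cgtq ewu pqxr fdsu rzgkw zusd kwt cmn
Hunk 2: at line 5 remove [ewu,pqxr] add [ary,dqai,eon] -> 14 lines: iyshk bsi tdi prid sly cgtq ary dqai eon fdsu rzgkw zusd kwt cmn
Hunk 3: at line 8 remove [fdsu,rzgkw] add [qmhf] -> 13 lines: iyshk bsi tdi prid sly cgtq ary dqai eon qmhf zusd kwt cmn
Hunk 4: at line 8 remove [eon] add [rch,hoz,mezn] -> 15 lines: iyshk bsi tdi prid sly cgtq ary dqai rch hoz mezn qmhf zusd kwt cmn
Hunk 5: at line 3 remove [prid,sly,cgtq] add [vne,ziyrl] -> 14 lines: iyshk bsi tdi vne ziyrl ary dqai rch hoz mezn qmhf zusd kwt cmn
Hunk 6: at line 11 remove [zusd,kwt] add [hdp] -> 13 lines: iyshk bsi tdi vne ziyrl ary dqai rch hoz mezn qmhf hdp cmn
Final line count: 13

Answer: 13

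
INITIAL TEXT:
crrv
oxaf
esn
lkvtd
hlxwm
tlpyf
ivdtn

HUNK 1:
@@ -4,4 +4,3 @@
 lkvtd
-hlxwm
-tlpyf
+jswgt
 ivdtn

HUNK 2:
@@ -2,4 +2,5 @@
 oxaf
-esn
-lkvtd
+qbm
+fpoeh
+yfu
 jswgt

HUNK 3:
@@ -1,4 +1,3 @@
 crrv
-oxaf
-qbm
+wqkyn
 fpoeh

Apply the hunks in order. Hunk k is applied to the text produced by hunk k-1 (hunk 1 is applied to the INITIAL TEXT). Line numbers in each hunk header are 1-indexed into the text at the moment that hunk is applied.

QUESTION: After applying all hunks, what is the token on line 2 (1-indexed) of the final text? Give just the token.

Answer: wqkyn

Derivation:
Hunk 1: at line 4 remove [hlxwm,tlpyf] add [jswgt] -> 6 lines: crrv oxaf esn lkvtd jswgt ivdtn
Hunk 2: at line 2 remove [esn,lkvtd] add [qbm,fpoeh,yfu] -> 7 lines: crrv oxaf qbm fpoeh yfu jswgt ivdtn
Hunk 3: at line 1 remove [oxaf,qbm] add [wqkyn] -> 6 lines: crrv wqkyn fpoeh yfu jswgt ivdtn
Final line 2: wqkyn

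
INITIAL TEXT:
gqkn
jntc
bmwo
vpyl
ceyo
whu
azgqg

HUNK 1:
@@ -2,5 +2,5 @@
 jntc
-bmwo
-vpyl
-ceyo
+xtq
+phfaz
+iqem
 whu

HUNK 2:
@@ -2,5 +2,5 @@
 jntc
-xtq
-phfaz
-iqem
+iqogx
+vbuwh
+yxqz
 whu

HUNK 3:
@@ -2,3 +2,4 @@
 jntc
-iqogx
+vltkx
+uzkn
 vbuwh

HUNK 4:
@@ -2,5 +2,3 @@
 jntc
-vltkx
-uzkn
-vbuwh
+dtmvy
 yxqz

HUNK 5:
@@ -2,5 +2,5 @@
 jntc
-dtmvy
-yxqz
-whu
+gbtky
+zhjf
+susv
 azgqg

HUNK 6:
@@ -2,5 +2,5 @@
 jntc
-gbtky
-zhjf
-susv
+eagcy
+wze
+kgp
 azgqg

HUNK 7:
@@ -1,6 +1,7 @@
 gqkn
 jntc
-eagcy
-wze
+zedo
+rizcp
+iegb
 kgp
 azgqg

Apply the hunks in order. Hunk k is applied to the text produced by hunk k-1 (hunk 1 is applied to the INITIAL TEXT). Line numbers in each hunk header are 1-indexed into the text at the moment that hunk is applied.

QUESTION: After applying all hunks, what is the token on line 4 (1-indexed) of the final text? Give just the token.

Hunk 1: at line 2 remove [bmwo,vpyl,ceyo] add [xtq,phfaz,iqem] -> 7 lines: gqkn jntc xtq phfaz iqem whu azgqg
Hunk 2: at line 2 remove [xtq,phfaz,iqem] add [iqogx,vbuwh,yxqz] -> 7 lines: gqkn jntc iqogx vbuwh yxqz whu azgqg
Hunk 3: at line 2 remove [iqogx] add [vltkx,uzkn] -> 8 lines: gqkn jntc vltkx uzkn vbuwh yxqz whu azgqg
Hunk 4: at line 2 remove [vltkx,uzkn,vbuwh] add [dtmvy] -> 6 lines: gqkn jntc dtmvy yxqz whu azgqg
Hunk 5: at line 2 remove [dtmvy,yxqz,whu] add [gbtky,zhjf,susv] -> 6 lines: gqkn jntc gbtky zhjf susv azgqg
Hunk 6: at line 2 remove [gbtky,zhjf,susv] add [eagcy,wze,kgp] -> 6 lines: gqkn jntc eagcy wze kgp azgqg
Hunk 7: at line 1 remove [eagcy,wze] add [zedo,rizcp,iegb] -> 7 lines: gqkn jntc zedo rizcp iegb kgp azgqg
Final line 4: rizcp

Answer: rizcp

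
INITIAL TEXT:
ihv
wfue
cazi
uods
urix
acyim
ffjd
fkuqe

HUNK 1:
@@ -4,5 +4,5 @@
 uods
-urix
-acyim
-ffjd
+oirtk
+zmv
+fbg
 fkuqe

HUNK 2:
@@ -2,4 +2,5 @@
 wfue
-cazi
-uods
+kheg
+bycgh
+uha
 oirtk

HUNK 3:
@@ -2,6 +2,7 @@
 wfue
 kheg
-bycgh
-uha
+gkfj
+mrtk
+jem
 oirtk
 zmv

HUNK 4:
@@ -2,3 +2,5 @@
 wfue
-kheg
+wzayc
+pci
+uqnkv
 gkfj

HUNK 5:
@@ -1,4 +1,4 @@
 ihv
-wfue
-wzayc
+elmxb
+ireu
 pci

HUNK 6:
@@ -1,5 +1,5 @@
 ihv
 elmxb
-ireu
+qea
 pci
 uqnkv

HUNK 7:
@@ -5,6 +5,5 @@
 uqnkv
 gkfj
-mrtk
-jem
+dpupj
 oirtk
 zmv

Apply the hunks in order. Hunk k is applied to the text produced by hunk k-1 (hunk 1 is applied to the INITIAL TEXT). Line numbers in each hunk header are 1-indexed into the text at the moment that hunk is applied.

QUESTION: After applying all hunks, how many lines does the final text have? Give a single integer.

Hunk 1: at line 4 remove [urix,acyim,ffjd] add [oirtk,zmv,fbg] -> 8 lines: ihv wfue cazi uods oirtk zmv fbg fkuqe
Hunk 2: at line 2 remove [cazi,uods] add [kheg,bycgh,uha] -> 9 lines: ihv wfue kheg bycgh uha oirtk zmv fbg fkuqe
Hunk 3: at line 2 remove [bycgh,uha] add [gkfj,mrtk,jem] -> 10 lines: ihv wfue kheg gkfj mrtk jem oirtk zmv fbg fkuqe
Hunk 4: at line 2 remove [kheg] add [wzayc,pci,uqnkv] -> 12 lines: ihv wfue wzayc pci uqnkv gkfj mrtk jem oirtk zmv fbg fkuqe
Hunk 5: at line 1 remove [wfue,wzayc] add [elmxb,ireu] -> 12 lines: ihv elmxb ireu pci uqnkv gkfj mrtk jem oirtk zmv fbg fkuqe
Hunk 6: at line 1 remove [ireu] add [qea] -> 12 lines: ihv elmxb qea pci uqnkv gkfj mrtk jem oirtk zmv fbg fkuqe
Hunk 7: at line 5 remove [mrtk,jem] add [dpupj] -> 11 lines: ihv elmxb qea pci uqnkv gkfj dpupj oirtk zmv fbg fkuqe
Final line count: 11

Answer: 11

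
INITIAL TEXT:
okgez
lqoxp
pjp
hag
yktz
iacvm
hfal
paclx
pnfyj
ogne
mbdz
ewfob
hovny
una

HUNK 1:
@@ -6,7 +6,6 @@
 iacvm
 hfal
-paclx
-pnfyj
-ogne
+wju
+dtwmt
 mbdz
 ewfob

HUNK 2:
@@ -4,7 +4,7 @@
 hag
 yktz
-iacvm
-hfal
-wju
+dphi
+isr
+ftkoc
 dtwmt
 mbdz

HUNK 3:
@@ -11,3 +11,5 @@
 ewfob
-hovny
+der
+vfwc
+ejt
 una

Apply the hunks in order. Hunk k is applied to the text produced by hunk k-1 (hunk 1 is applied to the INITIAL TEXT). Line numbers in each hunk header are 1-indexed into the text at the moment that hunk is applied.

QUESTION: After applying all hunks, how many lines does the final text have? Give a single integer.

Answer: 15

Derivation:
Hunk 1: at line 6 remove [paclx,pnfyj,ogne] add [wju,dtwmt] -> 13 lines: okgez lqoxp pjp hag yktz iacvm hfal wju dtwmt mbdz ewfob hovny una
Hunk 2: at line 4 remove [iacvm,hfal,wju] add [dphi,isr,ftkoc] -> 13 lines: okgez lqoxp pjp hag yktz dphi isr ftkoc dtwmt mbdz ewfob hovny una
Hunk 3: at line 11 remove [hovny] add [der,vfwc,ejt] -> 15 lines: okgez lqoxp pjp hag yktz dphi isr ftkoc dtwmt mbdz ewfob der vfwc ejt una
Final line count: 15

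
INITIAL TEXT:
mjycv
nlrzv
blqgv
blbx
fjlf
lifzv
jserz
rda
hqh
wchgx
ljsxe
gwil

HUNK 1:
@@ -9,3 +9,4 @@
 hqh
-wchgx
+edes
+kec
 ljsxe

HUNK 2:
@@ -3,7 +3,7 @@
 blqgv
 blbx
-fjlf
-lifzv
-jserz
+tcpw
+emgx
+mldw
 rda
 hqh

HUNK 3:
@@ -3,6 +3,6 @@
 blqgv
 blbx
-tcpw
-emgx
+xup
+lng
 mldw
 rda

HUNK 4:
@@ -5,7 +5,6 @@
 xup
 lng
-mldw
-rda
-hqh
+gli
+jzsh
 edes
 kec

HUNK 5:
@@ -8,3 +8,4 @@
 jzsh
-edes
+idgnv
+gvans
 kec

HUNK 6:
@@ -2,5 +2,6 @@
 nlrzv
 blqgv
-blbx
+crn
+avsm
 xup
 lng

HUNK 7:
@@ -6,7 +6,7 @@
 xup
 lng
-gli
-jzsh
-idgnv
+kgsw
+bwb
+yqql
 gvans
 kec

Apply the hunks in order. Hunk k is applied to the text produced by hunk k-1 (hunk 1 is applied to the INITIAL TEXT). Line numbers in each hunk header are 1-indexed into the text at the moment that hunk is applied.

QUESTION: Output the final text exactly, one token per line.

Hunk 1: at line 9 remove [wchgx] add [edes,kec] -> 13 lines: mjycv nlrzv blqgv blbx fjlf lifzv jserz rda hqh edes kec ljsxe gwil
Hunk 2: at line 3 remove [fjlf,lifzv,jserz] add [tcpw,emgx,mldw] -> 13 lines: mjycv nlrzv blqgv blbx tcpw emgx mldw rda hqh edes kec ljsxe gwil
Hunk 3: at line 3 remove [tcpw,emgx] add [xup,lng] -> 13 lines: mjycv nlrzv blqgv blbx xup lng mldw rda hqh edes kec ljsxe gwil
Hunk 4: at line 5 remove [mldw,rda,hqh] add [gli,jzsh] -> 12 lines: mjycv nlrzv blqgv blbx xup lng gli jzsh edes kec ljsxe gwil
Hunk 5: at line 8 remove [edes] add [idgnv,gvans] -> 13 lines: mjycv nlrzv blqgv blbx xup lng gli jzsh idgnv gvans kec ljsxe gwil
Hunk 6: at line 2 remove [blbx] add [crn,avsm] -> 14 lines: mjycv nlrzv blqgv crn avsm xup lng gli jzsh idgnv gvans kec ljsxe gwil
Hunk 7: at line 6 remove [gli,jzsh,idgnv] add [kgsw,bwb,yqql] -> 14 lines: mjycv nlrzv blqgv crn avsm xup lng kgsw bwb yqql gvans kec ljsxe gwil

Answer: mjycv
nlrzv
blqgv
crn
avsm
xup
lng
kgsw
bwb
yqql
gvans
kec
ljsxe
gwil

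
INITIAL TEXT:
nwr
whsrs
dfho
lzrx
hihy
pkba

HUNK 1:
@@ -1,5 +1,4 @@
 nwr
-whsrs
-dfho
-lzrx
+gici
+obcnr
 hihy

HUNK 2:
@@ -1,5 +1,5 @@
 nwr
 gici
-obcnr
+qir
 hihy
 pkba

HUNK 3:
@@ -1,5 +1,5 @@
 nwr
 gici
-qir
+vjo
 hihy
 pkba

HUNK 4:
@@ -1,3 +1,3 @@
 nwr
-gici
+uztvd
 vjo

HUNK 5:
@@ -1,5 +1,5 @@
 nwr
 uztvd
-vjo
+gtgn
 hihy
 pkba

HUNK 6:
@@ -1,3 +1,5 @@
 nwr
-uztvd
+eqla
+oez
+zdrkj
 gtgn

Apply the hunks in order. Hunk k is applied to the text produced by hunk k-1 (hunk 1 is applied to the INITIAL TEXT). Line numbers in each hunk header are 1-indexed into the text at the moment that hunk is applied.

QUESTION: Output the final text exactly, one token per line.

Hunk 1: at line 1 remove [whsrs,dfho,lzrx] add [gici,obcnr] -> 5 lines: nwr gici obcnr hihy pkba
Hunk 2: at line 1 remove [obcnr] add [qir] -> 5 lines: nwr gici qir hihy pkba
Hunk 3: at line 1 remove [qir] add [vjo] -> 5 lines: nwr gici vjo hihy pkba
Hunk 4: at line 1 remove [gici] add [uztvd] -> 5 lines: nwr uztvd vjo hihy pkba
Hunk 5: at line 1 remove [vjo] add [gtgn] -> 5 lines: nwr uztvd gtgn hihy pkba
Hunk 6: at line 1 remove [uztvd] add [eqla,oez,zdrkj] -> 7 lines: nwr eqla oez zdrkj gtgn hihy pkba

Answer: nwr
eqla
oez
zdrkj
gtgn
hihy
pkba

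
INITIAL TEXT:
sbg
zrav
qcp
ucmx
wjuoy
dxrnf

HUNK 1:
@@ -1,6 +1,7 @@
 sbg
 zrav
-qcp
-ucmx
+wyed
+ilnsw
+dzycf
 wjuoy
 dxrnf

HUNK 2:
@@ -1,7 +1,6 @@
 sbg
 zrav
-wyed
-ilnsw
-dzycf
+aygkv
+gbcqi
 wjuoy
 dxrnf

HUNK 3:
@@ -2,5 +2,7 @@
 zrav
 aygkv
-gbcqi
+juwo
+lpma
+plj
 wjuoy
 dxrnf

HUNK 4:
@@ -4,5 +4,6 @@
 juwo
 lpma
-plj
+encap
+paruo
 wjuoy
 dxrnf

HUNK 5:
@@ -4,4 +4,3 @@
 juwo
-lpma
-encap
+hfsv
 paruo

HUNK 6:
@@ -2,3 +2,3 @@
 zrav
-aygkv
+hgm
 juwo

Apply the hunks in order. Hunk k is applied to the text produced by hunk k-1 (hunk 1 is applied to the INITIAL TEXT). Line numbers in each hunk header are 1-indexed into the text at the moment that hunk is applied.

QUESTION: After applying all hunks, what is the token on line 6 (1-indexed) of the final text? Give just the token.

Answer: paruo

Derivation:
Hunk 1: at line 1 remove [qcp,ucmx] add [wyed,ilnsw,dzycf] -> 7 lines: sbg zrav wyed ilnsw dzycf wjuoy dxrnf
Hunk 2: at line 1 remove [wyed,ilnsw,dzycf] add [aygkv,gbcqi] -> 6 lines: sbg zrav aygkv gbcqi wjuoy dxrnf
Hunk 3: at line 2 remove [gbcqi] add [juwo,lpma,plj] -> 8 lines: sbg zrav aygkv juwo lpma plj wjuoy dxrnf
Hunk 4: at line 4 remove [plj] add [encap,paruo] -> 9 lines: sbg zrav aygkv juwo lpma encap paruo wjuoy dxrnf
Hunk 5: at line 4 remove [lpma,encap] add [hfsv] -> 8 lines: sbg zrav aygkv juwo hfsv paruo wjuoy dxrnf
Hunk 6: at line 2 remove [aygkv] add [hgm] -> 8 lines: sbg zrav hgm juwo hfsv paruo wjuoy dxrnf
Final line 6: paruo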